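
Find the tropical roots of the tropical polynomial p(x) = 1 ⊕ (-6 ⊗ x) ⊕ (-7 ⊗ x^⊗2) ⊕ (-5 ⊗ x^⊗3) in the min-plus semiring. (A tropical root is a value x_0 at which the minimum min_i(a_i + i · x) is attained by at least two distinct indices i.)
Roots: {-2, 1, 7}

Each tropical root is a break point of the lower envelope of the lines y = a_i + i · x (there are 4 lines, with slopes 0, 1, ..., 3). Only the lines that attain the minimum somewhere contribute to roots; other lines are dominated. Here the surviving (envelope) indices are i = 3, i = 2, i = 1, i = 0.
Intersections between consecutive envelope lines give the roots: for adjacent envelope indices i < j the intersection is x = (a_i − a_j) / (j − i). Reading off the sorted break points: {-2, 1, 7}.
Verification: at each break x_0, at least two indices attain the minimum of min_i(a_i + i · x_0).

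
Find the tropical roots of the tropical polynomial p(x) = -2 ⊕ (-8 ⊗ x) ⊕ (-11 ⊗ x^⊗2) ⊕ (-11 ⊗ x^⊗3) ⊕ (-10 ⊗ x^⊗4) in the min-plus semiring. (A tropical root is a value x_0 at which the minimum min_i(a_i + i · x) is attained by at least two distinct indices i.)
Roots: {-1, 0, 3, 6}

Each tropical root is a break point of the lower envelope of the lines y = a_i + i · x (there are 5 lines, with slopes 0, 1, ..., 4). Only the lines that attain the minimum somewhere contribute to roots; other lines are dominated. Here the surviving (envelope) indices are i = 4, i = 3, i = 2, i = 1, i = 0.
Intersections between consecutive envelope lines give the roots: for adjacent envelope indices i < j the intersection is x = (a_i − a_j) / (j − i). Reading off the sorted break points: {-1, 0, 3, 6}.
Verification: at each break x_0, at least two indices attain the minimum of min_i(a_i + i · x_0).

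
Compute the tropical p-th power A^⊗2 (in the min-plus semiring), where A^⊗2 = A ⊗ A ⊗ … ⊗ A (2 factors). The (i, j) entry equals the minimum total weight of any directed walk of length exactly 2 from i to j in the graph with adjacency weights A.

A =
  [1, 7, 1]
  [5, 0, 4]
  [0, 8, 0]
A^⊗2 =
  [1, 7, 1]
  [4, 0, 4]
  [0, 7, 0]

Each entry (A^⊗2)_ij equals the minimum over all length-2 walks i = v_0 → v_1 → … → v_2 = j of Σ_t A[v_t][v_{t+1}]. For example, for (i, j) = (0, 2) we minimise over 3 possible intermediate vertex sequences; the minimum is 1, attained along the walk 0 → 2 → 2.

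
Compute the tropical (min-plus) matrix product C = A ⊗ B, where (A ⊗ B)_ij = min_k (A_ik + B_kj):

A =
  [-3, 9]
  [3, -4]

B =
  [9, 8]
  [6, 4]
A ⊗ B =
  [6, 5]
  [2, 0]

Apply the min-plus product entry-by-entry:
  C[0][0] = min over k of (A[0][0] + B[0][0] = -3 + 9 = 6, A[0][1] + B[1][0] = 9 + 6 = 15) = 6 (attained at k = 0)
  C[0][1] = min over k of (A[0][0] + B[0][1] = -3 + 8 = 5, A[0][1] + B[1][1] = 9 + 4 = 13) = 5 (attained at k = 0)
  C[1][0] = min over k of (A[1][0] + B[0][0] = 3 + 9 = 12, A[1][1] + B[1][0] = -4 + 6 = 2) = 2 (attained at k = 1)
  C[1][1] = min over k of (A[1][0] + B[0][1] = 3 + 8 = 11, A[1][1] + B[1][1] = -4 + 4 = 0) = 0 (attained at k = 1)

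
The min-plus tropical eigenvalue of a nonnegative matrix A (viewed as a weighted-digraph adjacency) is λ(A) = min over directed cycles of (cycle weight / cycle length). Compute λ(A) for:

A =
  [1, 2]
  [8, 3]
λ(A) = 1

Enumerate directed cycles and compute their means (weight / length). Sample:
  cycle 0 → 0: weight = 1, length = 1, mean = 1/1 ≈ 1.000
  cycle 1 → 1: weight = 3, length = 1, mean = 3/1 ≈ 3.000
  cycle 0 → 1 → 0: weight = 10, length = 2, mean = 10/2 ≈ 5.000
  cycle 1 → 0 → 1: weight = 10, length = 2, mean = 10/2 ≈ 5.000
Minimum mean = 1.000, attained e.g. along the cycle 0 → 0 with weight 1 and length 1. So λ(A) = 1/1 = 1.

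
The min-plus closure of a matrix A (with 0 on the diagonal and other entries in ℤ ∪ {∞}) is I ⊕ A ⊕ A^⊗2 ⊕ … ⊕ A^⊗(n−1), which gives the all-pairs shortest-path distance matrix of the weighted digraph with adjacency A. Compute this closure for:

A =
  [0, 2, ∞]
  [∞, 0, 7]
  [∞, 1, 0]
Closure =
  [0, 2, 9]
  [∞, 0, 7]
  [∞, 1, 0]

This is the Floyd-Warshall all-pairs shortest-path computation. For each intermediate vertex k = 0, 1, …, 2, update dist[i][j] ← min(dist[i][j], dist[i][k] + dist[k][j]). The final matrix gives, for each (i, j), the minimum total weight of any directed path from i to j (possibly empty when i = j).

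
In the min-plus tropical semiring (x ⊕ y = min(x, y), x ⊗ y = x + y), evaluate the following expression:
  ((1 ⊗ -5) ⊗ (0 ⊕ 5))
((1 ⊗ -5) ⊗ (0 ⊕ 5)) = -4

Expand innermost to outermost. Recall ⊕ takes the minimum of its arguments and ⊗ takes their sum. Working out the expression ((1 ⊗ -5) ⊗ (0 ⊕ 5)) gives -4.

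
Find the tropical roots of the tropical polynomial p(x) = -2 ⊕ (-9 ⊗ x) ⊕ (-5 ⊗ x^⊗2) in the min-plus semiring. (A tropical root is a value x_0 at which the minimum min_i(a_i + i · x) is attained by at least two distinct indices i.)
Roots: {-4, 7}

Each tropical root is a break point of the lower envelope of the lines y = a_i + i · x (there are 3 lines, with slopes 0, 1, ..., 2). Only the lines that attain the minimum somewhere contribute to roots; other lines are dominated. Here the surviving (envelope) indices are i = 2, i = 1, i = 0.
Intersections between consecutive envelope lines give the roots: for adjacent envelope indices i < j the intersection is x = (a_i − a_j) / (j − i). Reading off the sorted break points: {-4, 7}.
Verification: at each break x_0, at least two indices attain the minimum of min_i(a_i + i · x_0).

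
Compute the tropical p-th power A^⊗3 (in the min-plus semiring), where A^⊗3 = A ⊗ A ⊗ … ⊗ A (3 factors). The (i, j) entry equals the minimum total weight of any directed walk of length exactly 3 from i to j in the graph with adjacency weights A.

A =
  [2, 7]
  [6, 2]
A^⊗3 =
  [6, 11]
  [10, 6]

Each entry (A^⊗3)_ij equals the minimum over all length-3 walks i = v_0 → v_1 → … → v_3 = j of Σ_t A[v_t][v_{t+1}]. For example, for (i, j) = (0, 1) we minimise over 4 possible intermediate vertex sequences; the minimum is 11, attained along the walk 0 → 0 → 0 → 1.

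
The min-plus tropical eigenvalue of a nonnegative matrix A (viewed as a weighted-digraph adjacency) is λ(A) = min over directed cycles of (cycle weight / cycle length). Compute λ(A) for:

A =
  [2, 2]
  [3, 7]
λ(A) = 2

Enumerate directed cycles and compute their means (weight / length). Sample:
  cycle 0 → 0: weight = 2, length = 1, mean = 2/1 ≈ 2.000
  cycle 1 → 1: weight = 7, length = 1, mean = 7/1 ≈ 7.000
  cycle 0 → 1 → 0: weight = 5, length = 2, mean = 5/2 ≈ 2.500
  cycle 1 → 0 → 1: weight = 5, length = 2, mean = 5/2 ≈ 2.500
Minimum mean = 2.000, attained e.g. along the cycle 0 → 0 with weight 2 and length 1. So λ(A) = 2/1 = 2.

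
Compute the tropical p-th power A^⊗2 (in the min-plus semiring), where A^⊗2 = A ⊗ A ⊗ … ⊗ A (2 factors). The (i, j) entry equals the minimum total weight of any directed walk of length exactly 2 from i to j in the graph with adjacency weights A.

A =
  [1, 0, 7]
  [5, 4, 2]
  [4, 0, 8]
A^⊗2 =
  [2, 1, 2]
  [6, 2, 6]
  [5, 4, 2]

Each entry (A^⊗2)_ij equals the minimum over all length-2 walks i = v_0 → v_1 → … → v_2 = j of Σ_t A[v_t][v_{t+1}]. For example, for (i, j) = (0, 2) we minimise over 3 possible intermediate vertex sequences; the minimum is 2, attained along the walk 0 → 1 → 2.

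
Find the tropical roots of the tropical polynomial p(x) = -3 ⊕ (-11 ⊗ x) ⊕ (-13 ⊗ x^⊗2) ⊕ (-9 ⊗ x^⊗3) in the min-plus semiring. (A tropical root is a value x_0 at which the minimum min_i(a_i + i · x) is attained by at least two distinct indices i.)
Roots: {-4, 2, 8}

Each tropical root is a break point of the lower envelope of the lines y = a_i + i · x (there are 4 lines, with slopes 0, 1, ..., 3). Only the lines that attain the minimum somewhere contribute to roots; other lines are dominated. Here the surviving (envelope) indices are i = 3, i = 2, i = 1, i = 0.
Intersections between consecutive envelope lines give the roots: for adjacent envelope indices i < j the intersection is x = (a_i − a_j) / (j − i). Reading off the sorted break points: {-4, 2, 8}.
Verification: at each break x_0, at least two indices attain the minimum of min_i(a_i + i · x_0).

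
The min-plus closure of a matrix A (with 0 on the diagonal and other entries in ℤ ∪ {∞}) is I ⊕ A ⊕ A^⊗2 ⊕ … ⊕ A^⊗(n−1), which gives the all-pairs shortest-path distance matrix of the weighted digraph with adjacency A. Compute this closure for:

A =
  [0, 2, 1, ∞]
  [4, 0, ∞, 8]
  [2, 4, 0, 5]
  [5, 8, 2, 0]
Closure =
  [0, 2, 1, 6]
  [4, 0, 5, 8]
  [2, 4, 0, 5]
  [4, 6, 2, 0]

This is the Floyd-Warshall all-pairs shortest-path computation. For each intermediate vertex k = 0, 1, …, 3, update dist[i][j] ← min(dist[i][j], dist[i][k] + dist[k][j]). The final matrix gives, for each (i, j), the minimum total weight of any directed path from i to j (possibly empty when i = j).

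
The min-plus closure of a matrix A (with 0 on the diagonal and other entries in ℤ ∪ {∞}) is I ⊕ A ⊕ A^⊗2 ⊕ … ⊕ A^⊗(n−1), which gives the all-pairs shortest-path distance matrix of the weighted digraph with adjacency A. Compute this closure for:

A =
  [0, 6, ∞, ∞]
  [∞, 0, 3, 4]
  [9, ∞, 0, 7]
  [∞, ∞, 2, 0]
Closure =
  [0, 6, 9, 10]
  [12, 0, 3, 4]
  [9, 15, 0, 7]
  [11, 17, 2, 0]

This is the Floyd-Warshall all-pairs shortest-path computation. For each intermediate vertex k = 0, 1, …, 3, update dist[i][j] ← min(dist[i][j], dist[i][k] + dist[k][j]). The final matrix gives, for each (i, j), the minimum total weight of any directed path from i to j (possibly empty when i = j).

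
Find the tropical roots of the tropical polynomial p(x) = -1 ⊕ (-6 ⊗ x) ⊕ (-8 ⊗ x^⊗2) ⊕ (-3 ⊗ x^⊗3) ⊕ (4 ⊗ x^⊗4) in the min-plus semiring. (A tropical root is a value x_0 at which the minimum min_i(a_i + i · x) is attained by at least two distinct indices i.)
Roots: {-7, -5, 2, 5}

Each tropical root is a break point of the lower envelope of the lines y = a_i + i · x (there are 5 lines, with slopes 0, 1, ..., 4). Only the lines that attain the minimum somewhere contribute to roots; other lines are dominated. Here the surviving (envelope) indices are i = 4, i = 3, i = 2, i = 1, i = 0.
Intersections between consecutive envelope lines give the roots: for adjacent envelope indices i < j the intersection is x = (a_i − a_j) / (j − i). Reading off the sorted break points: {-7, -5, 2, 5}.
Verification: at each break x_0, at least two indices attain the minimum of min_i(a_i + i · x_0).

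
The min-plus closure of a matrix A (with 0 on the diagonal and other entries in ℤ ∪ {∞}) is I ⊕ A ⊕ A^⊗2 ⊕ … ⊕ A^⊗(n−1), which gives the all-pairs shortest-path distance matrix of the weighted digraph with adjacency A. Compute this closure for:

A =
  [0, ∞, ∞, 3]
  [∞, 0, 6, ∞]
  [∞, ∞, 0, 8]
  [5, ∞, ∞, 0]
Closure =
  [0, ∞, ∞, 3]
  [19, 0, 6, 14]
  [13, ∞, 0, 8]
  [5, ∞, ∞, 0]

This is the Floyd-Warshall all-pairs shortest-path computation. For each intermediate vertex k = 0, 1, …, 3, update dist[i][j] ← min(dist[i][j], dist[i][k] + dist[k][j]). The final matrix gives, for each (i, j), the minimum total weight of any directed path from i to j (possibly empty when i = j).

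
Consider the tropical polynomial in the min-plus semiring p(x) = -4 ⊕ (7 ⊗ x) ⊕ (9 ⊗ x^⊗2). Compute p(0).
p(0) = -4

A tropical monomial a ⊗ x^⊗i evaluates to a + i · x. Evaluating each term at x = 0:
  Term 0 contributes -4 + 0 · 0 = -4
  Term 1 contributes 7 + 1 · 0 = 7
  Term 2 contributes 9 + 2 · 0 = 9
p(0) = ⊕ of these = min[-4, 7, 9] = -4.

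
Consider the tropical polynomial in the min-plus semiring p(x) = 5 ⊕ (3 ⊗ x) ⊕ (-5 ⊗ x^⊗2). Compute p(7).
p(7) = 5

A tropical monomial a ⊗ x^⊗i evaluates to a + i · x. Evaluating each term at x = 7:
  Term 0 contributes 5 + 0 · 7 = 5
  Term 1 contributes 3 + 1 · 7 = 10
  Term 2 contributes -5 + 2 · 7 = 9
p(7) = ⊕ of these = min[5, 10, 9] = 5.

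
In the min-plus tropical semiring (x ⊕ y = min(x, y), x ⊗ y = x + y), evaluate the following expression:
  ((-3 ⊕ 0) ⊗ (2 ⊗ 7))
((-3 ⊕ 0) ⊗ (2 ⊗ 7)) = 6

Expand innermost to outermost. Recall ⊕ takes the minimum of its arguments and ⊗ takes their sum. Working out the expression ((-3 ⊕ 0) ⊗ (2 ⊗ 7)) gives 6.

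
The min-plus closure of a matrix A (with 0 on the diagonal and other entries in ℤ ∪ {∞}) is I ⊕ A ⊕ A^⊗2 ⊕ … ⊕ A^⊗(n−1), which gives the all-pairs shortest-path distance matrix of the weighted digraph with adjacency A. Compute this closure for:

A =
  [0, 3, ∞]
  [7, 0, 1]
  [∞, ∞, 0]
Closure =
  [0, 3, 4]
  [7, 0, 1]
  [∞, ∞, 0]

This is the Floyd-Warshall all-pairs shortest-path computation. For each intermediate vertex k = 0, 1, …, 2, update dist[i][j] ← min(dist[i][j], dist[i][k] + dist[k][j]). The final matrix gives, for each (i, j), the minimum total weight of any directed path from i to j (possibly empty when i = j).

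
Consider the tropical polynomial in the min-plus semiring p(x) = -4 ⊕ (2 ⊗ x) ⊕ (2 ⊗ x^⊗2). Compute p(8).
p(8) = -4

A tropical monomial a ⊗ x^⊗i evaluates to a + i · x. Evaluating each term at x = 8:
  Term 0 contributes -4 + 0 · 8 = -4
  Term 1 contributes 2 + 1 · 8 = 10
  Term 2 contributes 2 + 2 · 8 = 18
p(8) = ⊕ of these = min[-4, 10, 18] = -4.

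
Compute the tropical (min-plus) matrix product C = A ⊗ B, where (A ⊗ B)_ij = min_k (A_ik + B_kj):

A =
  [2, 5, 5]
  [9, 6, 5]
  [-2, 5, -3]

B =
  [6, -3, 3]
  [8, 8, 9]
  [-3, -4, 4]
A ⊗ B =
  [2, -1, 5]
  [2, 1, 9]
  [-6, -7, 1]

Apply the min-plus product entry-by-entry:
  C[0][0] = min over k of (A[0][0] + B[0][0] = 2 + 6 = 8, A[0][1] + B[1][0] = 5 + 8 = 13, A[0][2] + B[2][0] = 5 + -3 = 2) = 2 (attained at k = 2)
  C[0][1] = min over k of (A[0][0] + B[0][1] = 2 + -3 = -1, A[0][1] + B[1][1] = 5 + 8 = 13, A[0][2] + B[2][1] = 5 + -4 = 1) = -1 (attained at k = 0)
  C[0][2] = min over k of (A[0][0] + B[0][2] = 2 + 3 = 5, A[0][1] + B[1][2] = 5 + 9 = 14, A[0][2] + B[2][2] = 5 + 4 = 9) = 5 (attained at k = 0)
  C[1][0] = min over k of (A[1][0] + B[0][0] = 9 + 6 = 15, A[1][1] + B[1][0] = 6 + 8 = 14, A[1][2] + B[2][0] = 5 + -3 = 2) = 2 (attained at k = 2)
  C[1][1] = min over k of (A[1][0] + B[0][1] = 9 + -3 = 6, A[1][1] + B[1][1] = 6 + 8 = 14, A[1][2] + B[2][1] = 5 + -4 = 1) = 1 (attained at k = 2)
  C[1][2] = min over k of (A[1][0] + B[0][2] = 9 + 3 = 12, A[1][1] + B[1][2] = 6 + 9 = 15, A[1][2] + B[2][2] = 5 + 4 = 9) = 9 (attained at k = 2)
  C[2][0] = min over k of (A[2][0] + B[0][0] = -2 + 6 = 4, A[2][1] + B[1][0] = 5 + 8 = 13, A[2][2] + B[2][0] = -3 + -3 = -6) = -6 (attained at k = 2)
  C[2][1] = min over k of (A[2][0] + B[0][1] = -2 + -3 = -5, A[2][1] + B[1][1] = 5 + 8 = 13, A[2][2] + B[2][1] = -3 + -4 = -7) = -7 (attained at k = 2)
  C[2][2] = min over k of (A[2][0] + B[0][2] = -2 + 3 = 1, A[2][1] + B[1][2] = 5 + 9 = 14, A[2][2] + B[2][2] = -3 + 4 = 1) = 1 (attained at k = 0)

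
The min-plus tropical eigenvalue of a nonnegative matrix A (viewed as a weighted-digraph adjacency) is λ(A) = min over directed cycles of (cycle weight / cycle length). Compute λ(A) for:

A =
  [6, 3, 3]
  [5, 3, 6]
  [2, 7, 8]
λ(A) = 5/2

Enumerate directed cycles and compute their means (weight / length). Sample:
  cycle 0 → 0: weight = 6, length = 1, mean = 6/1 ≈ 6.000
  cycle 1 → 1: weight = 3, length = 1, mean = 3/1 ≈ 3.000
  cycle 2 → 2: weight = 8, length = 1, mean = 8/1 ≈ 8.000
  cycle 0 → 1 → 0: weight = 8, length = 2, mean = 8/2 ≈ 4.000
  cycle 0 → 2 → 0: weight = 5, length = 2, mean = 5/2 ≈ 2.500
  cycle 1 → 0 → 1: weight = 8, length = 2, mean = 8/2 ≈ 4.000
Minimum mean = 2.500, attained e.g. along the cycle 0 → 2 → 0 with weight 5 and length 2. So λ(A) = 5/2 = 5/2.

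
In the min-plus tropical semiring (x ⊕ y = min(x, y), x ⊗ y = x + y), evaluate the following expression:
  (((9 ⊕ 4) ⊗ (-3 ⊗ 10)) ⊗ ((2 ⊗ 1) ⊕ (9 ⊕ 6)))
(((9 ⊕ 4) ⊗ (-3 ⊗ 10)) ⊗ ((2 ⊗ 1) ⊕ (9 ⊕ 6))) = 14

Expand innermost to outermost. Recall ⊕ takes the minimum of its arguments and ⊗ takes their sum. Working out the expression (((9 ⊕ 4) ⊗ (-3 ⊗ 10)) ⊗ ((2 ⊗ 1) ⊕ (9 ⊕ 6))) gives 14.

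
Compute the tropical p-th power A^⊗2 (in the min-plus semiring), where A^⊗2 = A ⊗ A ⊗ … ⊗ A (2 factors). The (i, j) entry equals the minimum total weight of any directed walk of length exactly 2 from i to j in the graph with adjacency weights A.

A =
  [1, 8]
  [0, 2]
A^⊗2 =
  [2, 9]
  [1, 4]

Each entry (A^⊗2)_ij equals the minimum over all length-2 walks i = v_0 → v_1 → … → v_2 = j of Σ_t A[v_t][v_{t+1}]. For example, for (i, j) = (0, 1) we minimise over 2 possible intermediate vertex sequences; the minimum is 9, attained along the walk 0 → 0 → 1.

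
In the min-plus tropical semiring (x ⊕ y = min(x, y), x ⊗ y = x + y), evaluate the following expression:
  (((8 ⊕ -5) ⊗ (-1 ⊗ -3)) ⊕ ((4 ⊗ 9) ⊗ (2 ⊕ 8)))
(((8 ⊕ -5) ⊗ (-1 ⊗ -3)) ⊕ ((4 ⊗ 9) ⊗ (2 ⊕ 8))) = -9

Expand innermost to outermost. Recall ⊕ takes the minimum of its arguments and ⊗ takes their sum. Working out the expression (((8 ⊕ -5) ⊗ (-1 ⊗ -3)) ⊕ ((4 ⊗ 9) ⊗ (2 ⊕ 8))) gives -9.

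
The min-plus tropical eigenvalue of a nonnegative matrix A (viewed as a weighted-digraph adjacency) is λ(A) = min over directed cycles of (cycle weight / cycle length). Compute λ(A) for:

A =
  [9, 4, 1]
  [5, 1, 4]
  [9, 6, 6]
λ(A) = 1

Enumerate directed cycles and compute their means (weight / length). Sample:
  cycle 0 → 0: weight = 9, length = 1, mean = 9/1 ≈ 9.000
  cycle 1 → 1: weight = 1, length = 1, mean = 1/1 ≈ 1.000
  cycle 2 → 2: weight = 6, length = 1, mean = 6/1 ≈ 6.000
  cycle 0 → 1 → 0: weight = 9, length = 2, mean = 9/2 ≈ 4.500
  cycle 0 → 2 → 0: weight = 10, length = 2, mean = 10/2 ≈ 5.000
  cycle 1 → 0 → 1: weight = 9, length = 2, mean = 9/2 ≈ 4.500
Minimum mean = 1.000, attained e.g. along the cycle 1 → 1 with weight 1 and length 1. So λ(A) = 1/1 = 1.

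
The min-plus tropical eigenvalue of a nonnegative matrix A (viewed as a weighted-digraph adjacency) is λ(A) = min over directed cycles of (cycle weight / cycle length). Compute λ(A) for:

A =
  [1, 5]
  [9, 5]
λ(A) = 1

Enumerate directed cycles and compute their means (weight / length). Sample:
  cycle 0 → 0: weight = 1, length = 1, mean = 1/1 ≈ 1.000
  cycle 1 → 1: weight = 5, length = 1, mean = 5/1 ≈ 5.000
  cycle 0 → 1 → 0: weight = 14, length = 2, mean = 14/2 ≈ 7.000
  cycle 1 → 0 → 1: weight = 14, length = 2, mean = 14/2 ≈ 7.000
Minimum mean = 1.000, attained e.g. along the cycle 0 → 0 with weight 1 and length 1. So λ(A) = 1/1 = 1.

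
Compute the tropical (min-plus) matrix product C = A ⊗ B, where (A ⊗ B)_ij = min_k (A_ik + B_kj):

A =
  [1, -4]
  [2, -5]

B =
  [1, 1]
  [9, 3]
A ⊗ B =
  [2, -1]
  [3, -2]

Apply the min-plus product entry-by-entry:
  C[0][0] = min over k of (A[0][0] + B[0][0] = 1 + 1 = 2, A[0][1] + B[1][0] = -4 + 9 = 5) = 2 (attained at k = 0)
  C[0][1] = min over k of (A[0][0] + B[0][1] = 1 + 1 = 2, A[0][1] + B[1][1] = -4 + 3 = -1) = -1 (attained at k = 1)
  C[1][0] = min over k of (A[1][0] + B[0][0] = 2 + 1 = 3, A[1][1] + B[1][0] = -5 + 9 = 4) = 3 (attained at k = 0)
  C[1][1] = min over k of (A[1][0] + B[0][1] = 2 + 1 = 3, A[1][1] + B[1][1] = -5 + 3 = -2) = -2 (attained at k = 1)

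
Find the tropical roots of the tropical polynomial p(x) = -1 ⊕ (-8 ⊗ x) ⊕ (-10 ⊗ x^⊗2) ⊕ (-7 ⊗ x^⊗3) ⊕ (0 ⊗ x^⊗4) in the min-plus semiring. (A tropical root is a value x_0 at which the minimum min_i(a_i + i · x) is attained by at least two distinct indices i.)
Roots: {-7, -3, 2, 7}

Each tropical root is a break point of the lower envelope of the lines y = a_i + i · x (there are 5 lines, with slopes 0, 1, ..., 4). Only the lines that attain the minimum somewhere contribute to roots; other lines are dominated. Here the surviving (envelope) indices are i = 4, i = 3, i = 2, i = 1, i = 0.
Intersections between consecutive envelope lines give the roots: for adjacent envelope indices i < j the intersection is x = (a_i − a_j) / (j − i). Reading off the sorted break points: {-7, -3, 2, 7}.
Verification: at each break x_0, at least two indices attain the minimum of min_i(a_i + i · x_0).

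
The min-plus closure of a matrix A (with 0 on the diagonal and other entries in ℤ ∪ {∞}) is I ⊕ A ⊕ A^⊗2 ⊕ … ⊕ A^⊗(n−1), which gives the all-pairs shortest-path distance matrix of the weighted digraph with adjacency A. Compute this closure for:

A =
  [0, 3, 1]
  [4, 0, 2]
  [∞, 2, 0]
Closure =
  [0, 3, 1]
  [4, 0, 2]
  [6, 2, 0]

This is the Floyd-Warshall all-pairs shortest-path computation. For each intermediate vertex k = 0, 1, …, 2, update dist[i][j] ← min(dist[i][j], dist[i][k] + dist[k][j]). The final matrix gives, for each (i, j), the minimum total weight of any directed path from i to j (possibly empty when i = j).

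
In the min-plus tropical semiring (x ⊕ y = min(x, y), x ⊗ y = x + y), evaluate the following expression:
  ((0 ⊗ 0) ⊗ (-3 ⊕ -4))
((0 ⊗ 0) ⊗ (-3 ⊕ -4)) = -4

Expand innermost to outermost. Recall ⊕ takes the minimum of its arguments and ⊗ takes their sum. Working out the expression ((0 ⊗ 0) ⊗ (-3 ⊕ -4)) gives -4.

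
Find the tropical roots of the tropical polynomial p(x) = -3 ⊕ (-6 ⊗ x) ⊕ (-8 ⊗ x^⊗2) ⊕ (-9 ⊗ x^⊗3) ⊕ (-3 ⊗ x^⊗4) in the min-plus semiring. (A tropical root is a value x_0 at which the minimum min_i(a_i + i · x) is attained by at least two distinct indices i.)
Roots: {-6, 1, 2, 3}

Each tropical root is a break point of the lower envelope of the lines y = a_i + i · x (there are 5 lines, with slopes 0, 1, ..., 4). Only the lines that attain the minimum somewhere contribute to roots; other lines are dominated. Here the surviving (envelope) indices are i = 4, i = 3, i = 2, i = 1, i = 0.
Intersections between consecutive envelope lines give the roots: for adjacent envelope indices i < j the intersection is x = (a_i − a_j) / (j − i). Reading off the sorted break points: {-6, 1, 2, 3}.
Verification: at each break x_0, at least two indices attain the minimum of min_i(a_i + i · x_0).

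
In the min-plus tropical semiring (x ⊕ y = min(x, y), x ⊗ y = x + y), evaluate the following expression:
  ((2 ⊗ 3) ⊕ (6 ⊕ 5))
((2 ⊗ 3) ⊕ (6 ⊕ 5)) = 5

Expand innermost to outermost. Recall ⊕ takes the minimum of its arguments and ⊗ takes their sum. Working out the expression ((2 ⊗ 3) ⊕ (6 ⊕ 5)) gives 5.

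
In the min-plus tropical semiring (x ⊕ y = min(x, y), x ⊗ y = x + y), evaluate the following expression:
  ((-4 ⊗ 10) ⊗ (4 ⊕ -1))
((-4 ⊗ 10) ⊗ (4 ⊕ -1)) = 5

Expand innermost to outermost. Recall ⊕ takes the minimum of its arguments and ⊗ takes their sum. Working out the expression ((-4 ⊗ 10) ⊗ (4 ⊕ -1)) gives 5.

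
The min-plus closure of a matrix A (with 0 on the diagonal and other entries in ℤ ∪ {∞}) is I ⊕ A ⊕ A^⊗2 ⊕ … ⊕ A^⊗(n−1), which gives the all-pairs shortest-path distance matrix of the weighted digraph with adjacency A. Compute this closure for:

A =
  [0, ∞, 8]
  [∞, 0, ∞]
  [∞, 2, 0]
Closure =
  [0, 10, 8]
  [∞, 0, ∞]
  [∞, 2, 0]

This is the Floyd-Warshall all-pairs shortest-path computation. For each intermediate vertex k = 0, 1, …, 2, update dist[i][j] ← min(dist[i][j], dist[i][k] + dist[k][j]). The final matrix gives, for each (i, j), the minimum total weight of any directed path from i to j (possibly empty when i = j).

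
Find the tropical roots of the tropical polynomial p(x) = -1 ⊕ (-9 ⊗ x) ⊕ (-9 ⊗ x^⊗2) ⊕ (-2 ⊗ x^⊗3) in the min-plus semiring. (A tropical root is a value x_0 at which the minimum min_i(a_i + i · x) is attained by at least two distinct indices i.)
Roots: {-7, 0, 8}

Each tropical root is a break point of the lower envelope of the lines y = a_i + i · x (there are 4 lines, with slopes 0, 1, ..., 3). Only the lines that attain the minimum somewhere contribute to roots; other lines are dominated. Here the surviving (envelope) indices are i = 3, i = 2, i = 1, i = 0.
Intersections between consecutive envelope lines give the roots: for adjacent envelope indices i < j the intersection is x = (a_i − a_j) / (j − i). Reading off the sorted break points: {-7, 0, 8}.
Verification: at each break x_0, at least two indices attain the minimum of min_i(a_i + i · x_0).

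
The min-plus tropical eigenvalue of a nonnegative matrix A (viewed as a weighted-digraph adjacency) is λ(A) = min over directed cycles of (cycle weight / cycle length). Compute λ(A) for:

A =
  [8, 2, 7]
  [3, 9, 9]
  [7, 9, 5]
λ(A) = 5/2

Enumerate directed cycles and compute their means (weight / length). Sample:
  cycle 0 → 0: weight = 8, length = 1, mean = 8/1 ≈ 8.000
  cycle 1 → 1: weight = 9, length = 1, mean = 9/1 ≈ 9.000
  cycle 2 → 2: weight = 5, length = 1, mean = 5/1 ≈ 5.000
  cycle 0 → 1 → 0: weight = 5, length = 2, mean = 5/2 ≈ 2.500
  cycle 0 → 2 → 0: weight = 14, length = 2, mean = 14/2 ≈ 7.000
  cycle 1 → 0 → 1: weight = 5, length = 2, mean = 5/2 ≈ 2.500
Minimum mean = 2.500, attained e.g. along the cycle 0 → 1 → 0 with weight 5 and length 2. So λ(A) = 5/2 = 5/2.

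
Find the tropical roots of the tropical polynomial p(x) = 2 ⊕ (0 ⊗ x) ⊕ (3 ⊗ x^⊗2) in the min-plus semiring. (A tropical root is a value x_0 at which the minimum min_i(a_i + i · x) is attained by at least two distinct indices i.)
Roots: {-3, 2}

Each tropical root is a break point of the lower envelope of the lines y = a_i + i · x (there are 3 lines, with slopes 0, 1, ..., 2). Only the lines that attain the minimum somewhere contribute to roots; other lines are dominated. Here the surviving (envelope) indices are i = 2, i = 1, i = 0.
Intersections between consecutive envelope lines give the roots: for adjacent envelope indices i < j the intersection is x = (a_i − a_j) / (j − i). Reading off the sorted break points: {-3, 2}.
Verification: at each break x_0, at least two indices attain the minimum of min_i(a_i + i · x_0).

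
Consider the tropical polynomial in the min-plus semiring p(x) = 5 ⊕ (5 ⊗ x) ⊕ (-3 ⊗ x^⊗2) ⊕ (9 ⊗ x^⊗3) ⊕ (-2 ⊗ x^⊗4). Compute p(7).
p(7) = 5

A tropical monomial a ⊗ x^⊗i evaluates to a + i · x. Evaluating each term at x = 7:
  Term 0 contributes 5 + 0 · 7 = 5
  Term 1 contributes 5 + 1 · 7 = 12
  Term 2 contributes -3 + 2 · 7 = 11
  Term 3 contributes 9 + 3 · 7 = 30
  Term 4 contributes -2 + 4 · 7 = 26
p(7) = ⊕ of these = min[5, 12, 11, 30, 26] = 5.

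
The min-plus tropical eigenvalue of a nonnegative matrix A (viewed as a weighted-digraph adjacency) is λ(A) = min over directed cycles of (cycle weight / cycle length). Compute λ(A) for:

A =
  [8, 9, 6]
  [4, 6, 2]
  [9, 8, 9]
λ(A) = 5

Enumerate directed cycles and compute their means (weight / length). Sample:
  cycle 0 → 0: weight = 8, length = 1, mean = 8/1 ≈ 8.000
  cycle 1 → 1: weight = 6, length = 1, mean = 6/1 ≈ 6.000
  cycle 2 → 2: weight = 9, length = 1, mean = 9/1 ≈ 9.000
  cycle 0 → 1 → 0: weight = 13, length = 2, mean = 13/2 ≈ 6.500
  cycle 0 → 2 → 0: weight = 15, length = 2, mean = 15/2 ≈ 7.500
  cycle 1 → 0 → 1: weight = 13, length = 2, mean = 13/2 ≈ 6.500
Minimum mean = 5.000, attained e.g. along the cycle 1 → 2 → 1 with weight 10 and length 2. So λ(A) = 10/2 = 5.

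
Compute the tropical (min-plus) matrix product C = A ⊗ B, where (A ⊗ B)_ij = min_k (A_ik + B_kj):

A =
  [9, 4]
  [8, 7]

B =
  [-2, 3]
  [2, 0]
A ⊗ B =
  [6, 4]
  [6, 7]

Apply the min-plus product entry-by-entry:
  C[0][0] = min over k of (A[0][0] + B[0][0] = 9 + -2 = 7, A[0][1] + B[1][0] = 4 + 2 = 6) = 6 (attained at k = 1)
  C[0][1] = min over k of (A[0][0] + B[0][1] = 9 + 3 = 12, A[0][1] + B[1][1] = 4 + 0 = 4) = 4 (attained at k = 1)
  C[1][0] = min over k of (A[1][0] + B[0][0] = 8 + -2 = 6, A[1][1] + B[1][0] = 7 + 2 = 9) = 6 (attained at k = 0)
  C[1][1] = min over k of (A[1][0] + B[0][1] = 8 + 3 = 11, A[1][1] + B[1][1] = 7 + 0 = 7) = 7 (attained at k = 1)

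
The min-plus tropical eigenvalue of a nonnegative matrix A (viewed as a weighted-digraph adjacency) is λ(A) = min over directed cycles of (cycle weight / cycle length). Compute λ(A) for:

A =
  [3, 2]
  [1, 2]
λ(A) = 3/2

Enumerate directed cycles and compute their means (weight / length). Sample:
  cycle 0 → 0: weight = 3, length = 1, mean = 3/1 ≈ 3.000
  cycle 1 → 1: weight = 2, length = 1, mean = 2/1 ≈ 2.000
  cycle 0 → 1 → 0: weight = 3, length = 2, mean = 3/2 ≈ 1.500
  cycle 1 → 0 → 1: weight = 3, length = 2, mean = 3/2 ≈ 1.500
Minimum mean = 1.500, attained e.g. along the cycle 0 → 1 → 0 with weight 3 and length 2. So λ(A) = 3/2 = 3/2.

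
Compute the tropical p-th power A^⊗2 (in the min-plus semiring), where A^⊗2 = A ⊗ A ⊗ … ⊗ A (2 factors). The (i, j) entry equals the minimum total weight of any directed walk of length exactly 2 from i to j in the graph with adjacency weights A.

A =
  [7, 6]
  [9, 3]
A^⊗2 =
  [14, 9]
  [12, 6]

Each entry (A^⊗2)_ij equals the minimum over all length-2 walks i = v_0 → v_1 → … → v_2 = j of Σ_t A[v_t][v_{t+1}]. For example, for (i, j) = (0, 1) we minimise over 2 possible intermediate vertex sequences; the minimum is 9, attained along the walk 0 → 1 → 1.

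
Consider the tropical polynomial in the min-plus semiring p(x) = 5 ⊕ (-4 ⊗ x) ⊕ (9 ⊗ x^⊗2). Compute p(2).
p(2) = -2

A tropical monomial a ⊗ x^⊗i evaluates to a + i · x. Evaluating each term at x = 2:
  Term 0 contributes 5 + 0 · 2 = 5
  Term 1 contributes -4 + 1 · 2 = -2
  Term 2 contributes 9 + 2 · 2 = 13
p(2) = ⊕ of these = min[5, -2, 13] = -2.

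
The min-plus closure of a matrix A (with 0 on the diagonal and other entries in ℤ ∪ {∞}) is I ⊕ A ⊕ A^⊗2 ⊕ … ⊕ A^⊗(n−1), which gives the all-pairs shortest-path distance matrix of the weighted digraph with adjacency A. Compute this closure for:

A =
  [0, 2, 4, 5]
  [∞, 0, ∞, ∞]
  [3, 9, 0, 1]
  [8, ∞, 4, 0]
Closure =
  [0, 2, 4, 5]
  [∞, 0, ∞, ∞]
  [3, 5, 0, 1]
  [7, 9, 4, 0]

This is the Floyd-Warshall all-pairs shortest-path computation. For each intermediate vertex k = 0, 1, …, 3, update dist[i][j] ← min(dist[i][j], dist[i][k] + dist[k][j]). The final matrix gives, for each (i, j), the minimum total weight of any directed path from i to j (possibly empty when i = j).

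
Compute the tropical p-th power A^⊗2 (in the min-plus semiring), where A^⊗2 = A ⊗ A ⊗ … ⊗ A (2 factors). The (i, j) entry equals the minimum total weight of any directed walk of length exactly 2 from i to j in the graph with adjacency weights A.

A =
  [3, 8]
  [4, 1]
A^⊗2 =
  [6, 9]
  [5, 2]

Each entry (A^⊗2)_ij equals the minimum over all length-2 walks i = v_0 → v_1 → … → v_2 = j of Σ_t A[v_t][v_{t+1}]. For example, for (i, j) = (0, 1) we minimise over 2 possible intermediate vertex sequences; the minimum is 9, attained along the walk 0 → 1 → 1.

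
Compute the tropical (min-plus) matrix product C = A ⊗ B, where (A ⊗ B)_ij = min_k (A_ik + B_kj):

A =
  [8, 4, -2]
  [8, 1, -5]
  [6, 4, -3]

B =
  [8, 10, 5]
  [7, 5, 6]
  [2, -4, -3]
A ⊗ B =
  [0, -6, -5]
  [-3, -9, -8]
  [-1, -7, -6]

Apply the min-plus product entry-by-entry:
  C[0][0] = min over k of (A[0][0] + B[0][0] = 8 + 8 = 16, A[0][1] + B[1][0] = 4 + 7 = 11, A[0][2] + B[2][0] = -2 + 2 = 0) = 0 (attained at k = 2)
  C[0][1] = min over k of (A[0][0] + B[0][1] = 8 + 10 = 18, A[0][1] + B[1][1] = 4 + 5 = 9, A[0][2] + B[2][1] = -2 + -4 = -6) = -6 (attained at k = 2)
  C[0][2] = min over k of (A[0][0] + B[0][2] = 8 + 5 = 13, A[0][1] + B[1][2] = 4 + 6 = 10, A[0][2] + B[2][2] = -2 + -3 = -5) = -5 (attained at k = 2)
  C[1][0] = min over k of (A[1][0] + B[0][0] = 8 + 8 = 16, A[1][1] + B[1][0] = 1 + 7 = 8, A[1][2] + B[2][0] = -5 + 2 = -3) = -3 (attained at k = 2)
  C[1][1] = min over k of (A[1][0] + B[0][1] = 8 + 10 = 18, A[1][1] + B[1][1] = 1 + 5 = 6, A[1][2] + B[2][1] = -5 + -4 = -9) = -9 (attained at k = 2)
  C[1][2] = min over k of (A[1][0] + B[0][2] = 8 + 5 = 13, A[1][1] + B[1][2] = 1 + 6 = 7, A[1][2] + B[2][2] = -5 + -3 = -8) = -8 (attained at k = 2)
  C[2][0] = min over k of (A[2][0] + B[0][0] = 6 + 8 = 14, A[2][1] + B[1][0] = 4 + 7 = 11, A[2][2] + B[2][0] = -3 + 2 = -1) = -1 (attained at k = 2)
  C[2][1] = min over k of (A[2][0] + B[0][1] = 6 + 10 = 16, A[2][1] + B[1][1] = 4 + 5 = 9, A[2][2] + B[2][1] = -3 + -4 = -7) = -7 (attained at k = 2)
  C[2][2] = min over k of (A[2][0] + B[0][2] = 6 + 5 = 11, A[2][1] + B[1][2] = 4 + 6 = 10, A[2][2] + B[2][2] = -3 + -3 = -6) = -6 (attained at k = 2)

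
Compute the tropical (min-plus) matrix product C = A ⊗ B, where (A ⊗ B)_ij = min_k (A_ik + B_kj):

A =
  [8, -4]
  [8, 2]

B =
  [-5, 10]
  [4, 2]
A ⊗ B =
  [0, -2]
  [3, 4]

Apply the min-plus product entry-by-entry:
  C[0][0] = min over k of (A[0][0] + B[0][0] = 8 + -5 = 3, A[0][1] + B[1][0] = -4 + 4 = 0) = 0 (attained at k = 1)
  C[0][1] = min over k of (A[0][0] + B[0][1] = 8 + 10 = 18, A[0][1] + B[1][1] = -4 + 2 = -2) = -2 (attained at k = 1)
  C[1][0] = min over k of (A[1][0] + B[0][0] = 8 + -5 = 3, A[1][1] + B[1][0] = 2 + 4 = 6) = 3 (attained at k = 0)
  C[1][1] = min over k of (A[1][0] + B[0][1] = 8 + 10 = 18, A[1][1] + B[1][1] = 2 + 2 = 4) = 4 (attained at k = 1)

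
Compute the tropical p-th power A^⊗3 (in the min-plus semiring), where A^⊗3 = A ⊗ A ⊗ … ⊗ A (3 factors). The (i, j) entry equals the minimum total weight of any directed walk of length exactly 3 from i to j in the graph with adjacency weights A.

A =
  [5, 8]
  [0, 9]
A^⊗3 =
  [13, 16]
  [8, 13]

Each entry (A^⊗3)_ij equals the minimum over all length-3 walks i = v_0 → v_1 → … → v_3 = j of Σ_t A[v_t][v_{t+1}]. For example, for (i, j) = (0, 1) we minimise over 4 possible intermediate vertex sequences; the minimum is 16, attained along the walk 0 → 1 → 0 → 1.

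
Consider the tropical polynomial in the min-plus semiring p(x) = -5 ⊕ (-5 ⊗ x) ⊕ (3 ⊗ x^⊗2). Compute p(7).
p(7) = -5

A tropical monomial a ⊗ x^⊗i evaluates to a + i · x. Evaluating each term at x = 7:
  Term 0 contributes -5 + 0 · 7 = -5
  Term 1 contributes -5 + 1 · 7 = 2
  Term 2 contributes 3 + 2 · 7 = 17
p(7) = ⊕ of these = min[-5, 2, 17] = -5.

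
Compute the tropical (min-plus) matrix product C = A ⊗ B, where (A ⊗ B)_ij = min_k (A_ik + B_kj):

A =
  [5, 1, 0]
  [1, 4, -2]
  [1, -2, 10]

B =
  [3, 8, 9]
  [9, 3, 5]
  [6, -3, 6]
A ⊗ B =
  [6, -3, 6]
  [4, -5, 4]
  [4, 1, 3]

Apply the min-plus product entry-by-entry:
  C[0][0] = min over k of (A[0][0] + B[0][0] = 5 + 3 = 8, A[0][1] + B[1][0] = 1 + 9 = 10, A[0][2] + B[2][0] = 0 + 6 = 6) = 6 (attained at k = 2)
  C[0][1] = min over k of (A[0][0] + B[0][1] = 5 + 8 = 13, A[0][1] + B[1][1] = 1 + 3 = 4, A[0][2] + B[2][1] = 0 + -3 = -3) = -3 (attained at k = 2)
  C[0][2] = min over k of (A[0][0] + B[0][2] = 5 + 9 = 14, A[0][1] + B[1][2] = 1 + 5 = 6, A[0][2] + B[2][2] = 0 + 6 = 6) = 6 (attained at k = 1)
  C[1][0] = min over k of (A[1][0] + B[0][0] = 1 + 3 = 4, A[1][1] + B[1][0] = 4 + 9 = 13, A[1][2] + B[2][0] = -2 + 6 = 4) = 4 (attained at k = 0)
  C[1][1] = min over k of (A[1][0] + B[0][1] = 1 + 8 = 9, A[1][1] + B[1][1] = 4 + 3 = 7, A[1][2] + B[2][1] = -2 + -3 = -5) = -5 (attained at k = 2)
  C[1][2] = min over k of (A[1][0] + B[0][2] = 1 + 9 = 10, A[1][1] + B[1][2] = 4 + 5 = 9, A[1][2] + B[2][2] = -2 + 6 = 4) = 4 (attained at k = 2)
  C[2][0] = min over k of (A[2][0] + B[0][0] = 1 + 3 = 4, A[2][1] + B[1][0] = -2 + 9 = 7, A[2][2] + B[2][0] = 10 + 6 = 16) = 4 (attained at k = 0)
  C[2][1] = min over k of (A[2][0] + B[0][1] = 1 + 8 = 9, A[2][1] + B[1][1] = -2 + 3 = 1, A[2][2] + B[2][1] = 10 + -3 = 7) = 1 (attained at k = 1)
  C[2][2] = min over k of (A[2][0] + B[0][2] = 1 + 9 = 10, A[2][1] + B[1][2] = -2 + 5 = 3, A[2][2] + B[2][2] = 10 + 6 = 16) = 3 (attained at k = 1)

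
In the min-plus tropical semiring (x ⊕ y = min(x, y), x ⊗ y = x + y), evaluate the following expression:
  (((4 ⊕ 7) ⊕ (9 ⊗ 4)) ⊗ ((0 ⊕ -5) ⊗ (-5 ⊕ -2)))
(((4 ⊕ 7) ⊕ (9 ⊗ 4)) ⊗ ((0 ⊕ -5) ⊗ (-5 ⊕ -2))) = -6

Expand innermost to outermost. Recall ⊕ takes the minimum of its arguments and ⊗ takes their sum. Working out the expression (((4 ⊕ 7) ⊕ (9 ⊗ 4)) ⊗ ((0 ⊕ -5) ⊗ (-5 ⊕ -2))) gives -6.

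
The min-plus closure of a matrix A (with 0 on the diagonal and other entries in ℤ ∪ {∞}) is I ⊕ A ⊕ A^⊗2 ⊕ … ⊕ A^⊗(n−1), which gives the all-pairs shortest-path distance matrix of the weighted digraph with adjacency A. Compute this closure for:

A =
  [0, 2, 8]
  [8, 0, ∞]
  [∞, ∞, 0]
Closure =
  [0, 2, 8]
  [8, 0, 16]
  [∞, ∞, 0]

This is the Floyd-Warshall all-pairs shortest-path computation. For each intermediate vertex k = 0, 1, …, 2, update dist[i][j] ← min(dist[i][j], dist[i][k] + dist[k][j]). The final matrix gives, for each (i, j), the minimum total weight of any directed path from i to j (possibly empty when i = j).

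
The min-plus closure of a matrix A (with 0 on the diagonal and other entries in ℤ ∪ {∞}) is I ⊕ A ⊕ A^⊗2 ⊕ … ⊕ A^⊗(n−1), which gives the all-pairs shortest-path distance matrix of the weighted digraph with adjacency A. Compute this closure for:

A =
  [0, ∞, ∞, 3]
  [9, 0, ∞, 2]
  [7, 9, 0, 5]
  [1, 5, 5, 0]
Closure =
  [0, 8, 8, 3]
  [3, 0, 7, 2]
  [6, 9, 0, 5]
  [1, 5, 5, 0]

This is the Floyd-Warshall all-pairs shortest-path computation. For each intermediate vertex k = 0, 1, …, 3, update dist[i][j] ← min(dist[i][j], dist[i][k] + dist[k][j]). The final matrix gives, for each (i, j), the minimum total weight of any directed path from i to j (possibly empty when i = j).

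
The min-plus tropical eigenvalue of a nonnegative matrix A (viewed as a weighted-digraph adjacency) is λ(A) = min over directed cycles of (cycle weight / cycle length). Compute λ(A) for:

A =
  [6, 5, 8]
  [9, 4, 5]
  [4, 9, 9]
λ(A) = 4

Enumerate directed cycles and compute their means (weight / length). Sample:
  cycle 0 → 0: weight = 6, length = 1, mean = 6/1 ≈ 6.000
  cycle 1 → 1: weight = 4, length = 1, mean = 4/1 ≈ 4.000
  cycle 2 → 2: weight = 9, length = 1, mean = 9/1 ≈ 9.000
  cycle 0 → 1 → 0: weight = 14, length = 2, mean = 14/2 ≈ 7.000
  cycle 0 → 2 → 0: weight = 12, length = 2, mean = 12/2 ≈ 6.000
  cycle 1 → 0 → 1: weight = 14, length = 2, mean = 14/2 ≈ 7.000
Minimum mean = 4.000, attained e.g. along the cycle 1 → 1 with weight 4 and length 1. So λ(A) = 4/1 = 4.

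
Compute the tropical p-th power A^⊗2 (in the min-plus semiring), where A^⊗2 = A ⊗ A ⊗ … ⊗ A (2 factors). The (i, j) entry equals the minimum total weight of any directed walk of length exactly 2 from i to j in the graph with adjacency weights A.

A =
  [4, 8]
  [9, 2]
A^⊗2 =
  [8, 10]
  [11, 4]

Each entry (A^⊗2)_ij equals the minimum over all length-2 walks i = v_0 → v_1 → … → v_2 = j of Σ_t A[v_t][v_{t+1}]. For example, for (i, j) = (0, 1) we minimise over 2 possible intermediate vertex sequences; the minimum is 10, attained along the walk 0 → 1 → 1.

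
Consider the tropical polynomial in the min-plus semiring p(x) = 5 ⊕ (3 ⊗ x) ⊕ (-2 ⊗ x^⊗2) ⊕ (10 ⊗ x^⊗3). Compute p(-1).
p(-1) = -4

A tropical monomial a ⊗ x^⊗i evaluates to a + i · x. Evaluating each term at x = -1:
  Term 0 contributes 5 + 0 · -1 = 5
  Term 1 contributes 3 + 1 · -1 = 2
  Term 2 contributes -2 + 2 · -1 = -4
  Term 3 contributes 10 + 3 · -1 = 7
p(-1) = ⊕ of these = min[5, 2, -4, 7] = -4.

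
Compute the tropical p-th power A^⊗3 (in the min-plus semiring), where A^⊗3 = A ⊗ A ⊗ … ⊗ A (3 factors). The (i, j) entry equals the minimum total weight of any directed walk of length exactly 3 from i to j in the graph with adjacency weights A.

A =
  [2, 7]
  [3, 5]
A^⊗3 =
  [6, 11]
  [7, 12]

Each entry (A^⊗3)_ij equals the minimum over all length-3 walks i = v_0 → v_1 → … → v_3 = j of Σ_t A[v_t][v_{t+1}]. For example, for (i, j) = (0, 1) we minimise over 4 possible intermediate vertex sequences; the minimum is 11, attained along the walk 0 → 0 → 0 → 1.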